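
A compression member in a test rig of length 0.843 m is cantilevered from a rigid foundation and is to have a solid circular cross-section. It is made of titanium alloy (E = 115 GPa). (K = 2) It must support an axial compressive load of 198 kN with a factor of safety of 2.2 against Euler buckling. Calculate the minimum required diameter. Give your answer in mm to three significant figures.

d ≈ 68.7 mm

Required P_cr = n·P = 2.2 × 198 = 435.6 kN
L_e = K·L = 2 × 0.843 = 1.686 m
Required I = P_cr·L_e²/(π²E) = 4.356×10^5 × 1.686² / (π² × 1.15×10^11) = 1.091×10^-6 m⁴
I_req = 1.091×10^6 mm⁴
Solid circle: I = πd⁴/64  ⇒  d = (64I/π)^(1/4) = (64×1.091×10^6/π)^(1/4) = 68.7 mm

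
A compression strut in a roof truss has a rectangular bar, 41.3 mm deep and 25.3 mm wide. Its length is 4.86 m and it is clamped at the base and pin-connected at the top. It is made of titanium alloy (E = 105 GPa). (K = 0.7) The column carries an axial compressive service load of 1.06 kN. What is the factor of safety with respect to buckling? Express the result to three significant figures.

n ≈ 4.71

Buckling occurs about the weak axis: I_min = h·b³/12 with b = 25.3 mm (the shorter side).
I_min = 41.3×25.3³/12 = 5.574×10^4 mm⁴
I = 5.574×10^4 mm⁴ = 5.574×10^-8 m⁴
Effective length L_e = K·L = 0.7 × 4.86 = 3.402 m
P_cr = π²EI / L_e² = π² × 105×10⁹ × 5.574×10^-8 / 3.402² = 4.991×10^3 N
Factor of safety n = P_cr / P = 4.9906 / 1.06 = 4.71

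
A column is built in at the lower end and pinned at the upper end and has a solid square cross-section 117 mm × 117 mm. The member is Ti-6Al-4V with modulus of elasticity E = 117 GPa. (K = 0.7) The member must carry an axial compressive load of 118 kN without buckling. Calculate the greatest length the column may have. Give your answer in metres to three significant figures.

I = a⁴/12 = 117⁴/12 = 1.562×10^7 mm⁴
I = 1.562×10^-5 m⁴
At the buckling limit P_cr = P = 1.180×10^5 N
From P_cr = π²EI/(K·L)²:  L = (1/K)·√(π²EI/P_cr) = (1/0.7)·√(π²×1.17×10^11×1.562×10^-5/1.180×10^5)
L = 17.7 m

L_max ≈ 17.7 m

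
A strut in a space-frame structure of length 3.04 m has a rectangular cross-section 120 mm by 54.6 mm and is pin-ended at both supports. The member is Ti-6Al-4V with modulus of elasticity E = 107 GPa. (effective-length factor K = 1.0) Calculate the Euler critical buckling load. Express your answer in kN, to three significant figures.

P_cr ≈ 186 kN

Buckling occurs about the weak axis: I_min = h·b³/12 with b = 54.6 mm (the shorter side).
I_min = 120×54.6³/12 = 1.628×10^6 mm⁴
I = 1.628×10^6 mm⁴ = 1.628×10^-6 m⁴
Effective length L_e = K·L = 1 × 3.04 = 3.040 m
P_cr = π²EI / L_e² = π² × 107×10⁹ × 1.628×10^-6 / 3.040² = 1.860×10^5 N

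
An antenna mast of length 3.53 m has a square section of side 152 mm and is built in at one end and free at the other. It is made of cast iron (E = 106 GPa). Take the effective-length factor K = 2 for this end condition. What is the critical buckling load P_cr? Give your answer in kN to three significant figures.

P_cr ≈ 934 kN

I = a⁴/12 = 152⁴/12 = 4.448×10^7 mm⁴
I = 4.448×10^7 mm⁴ = 4.448×10^-5 m⁴
Effective length L_e = K·L = 2 × 3.53 = 7.060 m
P_cr = π²EI / L_e² = π² × 106×10⁹ × 4.448×10^-5 / 7.060² = 9.337×10^5 N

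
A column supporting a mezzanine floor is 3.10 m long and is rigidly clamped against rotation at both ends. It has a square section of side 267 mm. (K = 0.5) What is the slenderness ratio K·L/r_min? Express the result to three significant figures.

For a square r = a/√12 = 267/√12 = 77.08 mm
L_e = K·L = 0.5 × 3.10 m = 1.550 m = 1550.0 mm
λ = L_e / r_min = 1550.0 / 77.08 = 20.1

λ ≈ 20.1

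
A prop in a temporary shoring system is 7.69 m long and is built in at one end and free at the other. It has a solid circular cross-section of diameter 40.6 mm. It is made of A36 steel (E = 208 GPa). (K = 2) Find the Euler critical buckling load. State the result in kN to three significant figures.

I = πd⁴/64 = π×40.6⁴/64 = 1.334×10^5 mm⁴
I = 1.334×10^5 mm⁴ = 1.334×10^-7 m⁴
Effective length L_e = K·L = 2 × 7.69 = 15.38 m
P_cr = π²EI / L_e² = π² × 208×10⁹ × 1.334×10^-7 / 15.38² = 1.158×10^3 N

P_cr ≈ 1.16 kN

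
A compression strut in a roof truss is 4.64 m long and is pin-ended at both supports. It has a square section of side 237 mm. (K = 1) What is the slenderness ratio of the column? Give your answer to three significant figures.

λ ≈ 67.8

For a square r = a/√12 = 237/√12 = 68.42 mm
L_e = K·L = 1 × 4.64 m = 4.640 m = 4640.0 mm
λ = L_e / r_min = 4640.0 / 68.42 = 67.8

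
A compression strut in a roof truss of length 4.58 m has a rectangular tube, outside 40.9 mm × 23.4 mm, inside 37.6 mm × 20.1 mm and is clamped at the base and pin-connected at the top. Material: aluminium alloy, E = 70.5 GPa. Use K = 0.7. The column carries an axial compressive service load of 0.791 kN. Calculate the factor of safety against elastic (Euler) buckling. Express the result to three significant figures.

Weak-axis I_min = (h_o·b_o³ − h_i·b_i³)/12 with b_o = 23.4, b_i = 20.10 mm (shorter outer/inner sides).
I_min = (40.9×23.4³ − 37.60×20.10³)/12 = 1.823×10^4 mm⁴
I = 1.823×10^4 mm⁴ = 1.823×10^-8 m⁴
Effective length L_e = K·L = 0.7 × 4.58 = 3.206 m
P_cr = π²EI / L_e² = π² × 70.5×10⁹ × 1.823×10^-8 / 3.206² = 1.234×10^3 N
Factor of safety n = P_cr / P = 1.2338 / 0.791 = 1.56

n ≈ 1.56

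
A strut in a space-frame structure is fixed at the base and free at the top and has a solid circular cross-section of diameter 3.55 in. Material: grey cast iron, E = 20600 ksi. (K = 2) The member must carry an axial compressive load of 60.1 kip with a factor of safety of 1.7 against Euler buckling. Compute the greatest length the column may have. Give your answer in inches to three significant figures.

L_max ≈ 62.3 in

I = πd⁴/64 = π×3.55⁴/64 = 7.796 in⁴
Required critical load P_cr = n·P = 1.7 × 60.1 = 102.2 kip = 1.022×10^5 lb
From P_cr = π²EI/(K·L)²:  L = (1/K)·√(π²EI/P_cr) = (1/2)·√(π²×2.06×10^7×7.796/1.022×10^5)
L = 62.3 in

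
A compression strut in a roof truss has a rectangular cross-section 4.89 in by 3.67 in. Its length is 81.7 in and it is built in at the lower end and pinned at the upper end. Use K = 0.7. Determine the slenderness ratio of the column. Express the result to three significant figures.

For a rectangle r_min = b/√12 = 3.67/√12 = 1.059 in
L_e = K·L = 0.7 × 81.7 = 57.19 in
λ = L_e / r_min = 57.190 / 1.059 = 54.0

λ ≈ 54.0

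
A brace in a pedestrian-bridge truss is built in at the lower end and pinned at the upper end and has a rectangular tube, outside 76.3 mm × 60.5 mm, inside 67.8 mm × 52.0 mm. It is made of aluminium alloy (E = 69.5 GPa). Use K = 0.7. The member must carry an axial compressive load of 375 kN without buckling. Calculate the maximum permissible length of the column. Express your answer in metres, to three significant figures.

Weak-axis I_min = (h_o·b_o³ − h_i·b_i³)/12 with b_o = 60.5, b_i = 52.00 mm (shorter outer/inner sides).
I_min = (76.3×60.5³ − 67.80×52.00³)/12 = 6.136×10^5 mm⁴
I = 6.136×10^-7 m⁴
At the buckling limit P_cr = P = 3.750×10^5 N
From P_cr = π²EI/(K·L)²:  L = (1/K)·√(π²EI/P_cr) = (1/0.7)·√(π²×6.95×10^10×6.136×10^-7/3.750×10^5)
L = 1.51 m

L_max ≈ 1.51 m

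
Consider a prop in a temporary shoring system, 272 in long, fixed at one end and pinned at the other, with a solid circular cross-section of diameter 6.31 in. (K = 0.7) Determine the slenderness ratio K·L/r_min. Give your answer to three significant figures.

For a solid circle r = d/4 = 6.31/4 = 1.578 in
L_e = K·L = 0.7 × 272 = 190.4 in
λ = L_e / r_min = 190.40 / 1.578 = 121

λ ≈ 121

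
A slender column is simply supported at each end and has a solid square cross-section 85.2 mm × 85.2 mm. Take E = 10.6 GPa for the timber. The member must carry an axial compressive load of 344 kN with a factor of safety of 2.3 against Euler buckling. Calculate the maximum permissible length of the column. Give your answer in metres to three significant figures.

L_max ≈ 0.762 m

I = a⁴/12 = 85.2⁴/12 = 4.391×10^6 mm⁴
I = 4.391×10^-6 m⁴
Required critical load P_cr = n·P = 2.3 × 344 = 791.2 kN = 7.912×10^5 N
From P_cr = π²EI/(K·L)²:  L = (1/K)·√(π²EI/P_cr) = (1/1)·√(π²×1.06×10^10×4.391×10^-6/7.912×10^5)
L = 0.762 m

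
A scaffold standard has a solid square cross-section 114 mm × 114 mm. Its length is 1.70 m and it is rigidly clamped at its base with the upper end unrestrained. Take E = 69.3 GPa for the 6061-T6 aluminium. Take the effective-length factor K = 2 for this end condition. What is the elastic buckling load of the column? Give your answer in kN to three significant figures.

P_cr ≈ 833 kN

I = a⁴/12 = 114⁴/12 = 1.407×10^7 mm⁴
I = 1.407×10^7 mm⁴ = 1.407×10^-5 m⁴
Effective length L_e = K·L = 2 × 1.70 = 3.400 m
P_cr = π²EI / L_e² = π² × 69.3×10⁹ × 1.407×10^-5 / 3.400² = 8.327×10^5 N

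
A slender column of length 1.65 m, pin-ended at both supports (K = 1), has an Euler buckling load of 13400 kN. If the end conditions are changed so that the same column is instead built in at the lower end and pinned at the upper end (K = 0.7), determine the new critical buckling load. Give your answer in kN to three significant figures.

P_cr ≈ 27300 kN

P_cr ∝ 1/K², so P_cr,new = P_cr,old × (K_old/K_new)² = 13400 × (1/0.7)²
= 13400 × 2.041 = 27300 kN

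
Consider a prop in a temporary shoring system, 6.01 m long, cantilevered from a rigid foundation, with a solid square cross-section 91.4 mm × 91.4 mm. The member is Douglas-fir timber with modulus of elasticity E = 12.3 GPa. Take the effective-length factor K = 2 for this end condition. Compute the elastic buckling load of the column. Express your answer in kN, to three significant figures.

I = a⁴/12 = 91.4⁴/12 = 5.816×10^6 mm⁴
I = 5.816×10^6 mm⁴ = 5.816×10^-6 m⁴
Effective length L_e = K·L = 2 × 6.01 = 12.02 m
P_cr = π²EI / L_e² = π² × 12.3×10⁹ × 5.816×10^-6 / 12.02² = 4.887×10^3 N

P_cr ≈ 4.89 kN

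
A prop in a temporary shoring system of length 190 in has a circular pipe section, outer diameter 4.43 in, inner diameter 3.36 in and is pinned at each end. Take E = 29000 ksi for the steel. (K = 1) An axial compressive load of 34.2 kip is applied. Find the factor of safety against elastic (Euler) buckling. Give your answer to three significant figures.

d_o = 4.43 in, d_i = 3.36 in
I = π(d_o⁴ − d_i⁴)/64 = π(4.43⁴ − 3.360⁴)/64 = 12.65 in⁴
Effective length L_e = K·L = 1 × 190 = 190.0 in
P_cr = π²EI / L_e² = π² × 29000×10³ × 12.65 / 190.0² = 1.003×10^5 lb
Factor of safety n = P_cr / P = 100.29 / 34.2 = 2.93

n ≈ 2.93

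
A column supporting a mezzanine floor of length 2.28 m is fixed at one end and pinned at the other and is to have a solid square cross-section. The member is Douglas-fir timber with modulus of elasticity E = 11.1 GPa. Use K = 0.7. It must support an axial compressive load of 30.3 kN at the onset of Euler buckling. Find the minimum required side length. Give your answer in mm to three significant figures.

a ≈ 53.9 mm

L_e = K·L = 0.7 × 2.28 = 1.596 m
Required I = P_cr·L_e²/(π²E) = 3.030×10^4 × 1.596² / (π² × 1.11×10^10) = 7.045×10^-7 m⁴
I_req = 7.045×10^5 mm⁴
Solid square: I = a⁴/12  ⇒  a = (12I)^(1/4) = (12×7.045×10^5)^(1/4) = 53.9 mm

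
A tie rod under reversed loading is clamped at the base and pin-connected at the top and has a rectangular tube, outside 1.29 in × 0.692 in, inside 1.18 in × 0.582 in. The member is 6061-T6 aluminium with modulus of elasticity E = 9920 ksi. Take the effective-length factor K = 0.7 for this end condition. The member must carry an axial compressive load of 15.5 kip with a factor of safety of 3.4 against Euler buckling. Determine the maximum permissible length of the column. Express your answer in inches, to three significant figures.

Weak-axis I_min = (h_o·b_o³ − h_i·b_i³)/12 with b_o = 0.692, b_i = 0.5820 in (shorter outer/inner sides).
I_min = (1.29×0.692³ − 1.180×0.5820³)/12 = 1.624×10^-2 in⁴
Required critical load P_cr = n·P = 3.4 × 15.5 = 52.70 kip = 5.270×10^4 lb
From P_cr = π²EI/(K·L)²:  L = (1/K)·√(π²EI/P_cr) = (1/0.7)·√(π²×9.92×10^6×1.624×10^-2/5.270×10^4)
L = 7.85 in

L_max ≈ 7.85 in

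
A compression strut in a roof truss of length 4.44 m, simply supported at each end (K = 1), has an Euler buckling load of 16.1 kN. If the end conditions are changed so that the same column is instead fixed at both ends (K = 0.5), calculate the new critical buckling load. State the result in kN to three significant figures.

P_cr ∝ 1/K², so P_cr,new = P_cr,old × (K_old/K_new)² = 16.1 × (1/0.5)²
= 16.1 × 4.000 = 64.4 kN

P_cr ≈ 64.4 kN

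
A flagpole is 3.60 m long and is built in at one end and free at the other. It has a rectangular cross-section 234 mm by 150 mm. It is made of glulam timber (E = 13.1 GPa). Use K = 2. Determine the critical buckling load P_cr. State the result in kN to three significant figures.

P_cr ≈ 164 kN

Buckling occurs about the weak axis: I_min = h·b³/12 with b = 150 mm (the shorter side).
I_min = 234×150³/12 = 6.581×10^7 mm⁴
I = 6.581×10^7 mm⁴ = 6.581×10^-5 m⁴
Effective length L_e = K·L = 2 × 3.60 = 7.200 m
P_cr = π²EI / L_e² = π² × 13.1×10⁹ × 6.581×10^-5 / 7.200² = 1.641×10^5 N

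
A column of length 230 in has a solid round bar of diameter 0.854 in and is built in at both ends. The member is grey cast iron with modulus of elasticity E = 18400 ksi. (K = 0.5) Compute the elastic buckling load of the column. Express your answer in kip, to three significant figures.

P_cr ≈ 0.359 kip

I = πd⁴/64 = π×0.854⁴/64 = 2.611×10^-2 in⁴
Effective length L_e = K·L = 0.5 × 230 = 115.0 in
P_cr = π²EI / L_e² = π² × 18400×10³ × 2.611×10^-2 / 115.0² = 358.5 lb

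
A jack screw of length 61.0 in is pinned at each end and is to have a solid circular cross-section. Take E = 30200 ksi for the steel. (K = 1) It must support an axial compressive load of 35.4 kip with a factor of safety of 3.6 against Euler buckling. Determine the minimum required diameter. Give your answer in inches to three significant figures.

Required P_cr = n·P = 3.6 × 35.4 = 127.4 kip
L_e = K·L = 1 × 61.0 = 61.00 in
Required I = P_cr·L_e²/(π²E) = 1.274×10^5 × 61.00² / (π² × 3.02×10^7) = 1.591 in⁴
Solid circle: I = πd⁴/64  ⇒  d = (64I/π)^(1/4) = (64×1.591/π)^(1/4) = 2.39 in

d ≈ 2.39 in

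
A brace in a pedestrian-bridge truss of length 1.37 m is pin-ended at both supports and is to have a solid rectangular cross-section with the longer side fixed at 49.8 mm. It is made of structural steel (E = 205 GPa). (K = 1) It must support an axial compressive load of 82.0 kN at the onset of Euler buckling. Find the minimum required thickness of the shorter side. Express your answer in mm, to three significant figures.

b ≈ 26.4 mm

L_e = K·L = 1 × 1.37 = 1.370 m
Required I = P_cr·L_e²/(π²E) = 8.200×10^4 × 1.370² / (π² × 2.05×10^11) = 7.607×10^-8 m⁴
I_req = 7.607×10^4 mm⁴
Rectangle, weak axis: I_min = h·b³/12 with h = 49.8 mm fixed  ⇒  b = (12I/h)^(1/3) = 26.4 mm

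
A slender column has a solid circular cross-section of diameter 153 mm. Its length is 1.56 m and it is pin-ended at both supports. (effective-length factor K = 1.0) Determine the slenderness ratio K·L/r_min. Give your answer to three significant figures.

λ ≈ 40.8

For a solid circle r = d/4 = 153/4 = 38.25 mm
L_e = K·L = 1 × 1.56 m = 1.560 m = 1560.0 mm
λ = L_e / r_min = 1560.0 / 38.25 = 40.8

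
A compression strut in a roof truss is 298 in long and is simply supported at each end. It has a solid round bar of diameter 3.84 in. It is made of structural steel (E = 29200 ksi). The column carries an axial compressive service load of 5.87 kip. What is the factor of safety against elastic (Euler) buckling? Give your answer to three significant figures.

I = πd⁴/64 = π×3.84⁴/64 = 10.67 in⁴
Effective length L_e = K·L = 1 × 298 = 298.0 in
P_cr = π²EI / L_e² = π² × 29200×10³ × 10.67 / 298.0² = 3.464×10^4 lb
Factor of safety n = P_cr / P = 34.637 / 5.87 = 5.90

n ≈ 5.90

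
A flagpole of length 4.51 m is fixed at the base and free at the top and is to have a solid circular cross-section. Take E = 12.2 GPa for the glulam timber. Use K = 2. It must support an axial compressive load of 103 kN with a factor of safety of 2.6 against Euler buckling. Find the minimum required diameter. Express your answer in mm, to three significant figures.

d ≈ 246 mm

Required P_cr = n·P = 2.6 × 103 = 267.8 kN
L_e = K·L = 2 × 4.51 = 9.020 m
Required I = P_cr·L_e²/(π²E) = 2.678×10^5 × 9.020² / (π² × 1.22×10^10) = 1.810×10^-4 m⁴
I_req = 1.810×10^8 mm⁴
Solid circle: I = πd⁴/64  ⇒  d = (64I/π)^(1/4) = (64×1.810×10^8/π)^(1/4) = 246 mm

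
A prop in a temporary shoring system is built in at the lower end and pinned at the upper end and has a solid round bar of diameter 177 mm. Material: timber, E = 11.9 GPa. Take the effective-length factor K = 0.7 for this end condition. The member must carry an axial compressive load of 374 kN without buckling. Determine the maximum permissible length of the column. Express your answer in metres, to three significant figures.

L_max ≈ 5.56 m

I = πd⁴/64 = π×177⁴/64 = 4.818×10^7 mm⁴
I = 4.818×10^-5 m⁴
At the buckling limit P_cr = P = 3.740×10^5 N
From P_cr = π²EI/(K·L)²:  L = (1/K)·√(π²EI/P_cr) = (1/0.7)·√(π²×1.19×10^10×4.818×10^-5/3.740×10^5)
L = 5.56 m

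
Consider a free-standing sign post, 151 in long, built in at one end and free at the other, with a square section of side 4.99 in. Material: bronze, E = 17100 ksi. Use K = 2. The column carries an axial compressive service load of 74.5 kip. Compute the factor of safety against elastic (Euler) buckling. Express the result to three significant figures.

n ≈ 1.28

I = a⁴/12 = 4.99⁴/12 = 51.67 in⁴
Effective length L_e = K·L = 2 × 151 = 302.0 in
P_cr = π²EI / L_e² = π² × 17100×10³ × 51.67 / 302.0² = 9.561×10^4 lb
Factor of safety n = P_cr / P = 95.610 / 74.5 = 1.28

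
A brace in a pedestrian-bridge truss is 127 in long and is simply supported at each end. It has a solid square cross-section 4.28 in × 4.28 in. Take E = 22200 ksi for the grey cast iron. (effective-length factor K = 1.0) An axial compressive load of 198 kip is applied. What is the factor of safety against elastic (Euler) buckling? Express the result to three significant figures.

I = a⁴/12 = 4.28⁴/12 = 27.96 in⁴
Effective length L_e = K·L = 1 × 127 = 127.0 in
P_cr = π²EI / L_e² = π² × 22200×10³ × 27.96 / 127.0² = 3.799×10^5 lb
Factor of safety n = P_cr / P = 379.87 / 198 = 1.92

n ≈ 1.92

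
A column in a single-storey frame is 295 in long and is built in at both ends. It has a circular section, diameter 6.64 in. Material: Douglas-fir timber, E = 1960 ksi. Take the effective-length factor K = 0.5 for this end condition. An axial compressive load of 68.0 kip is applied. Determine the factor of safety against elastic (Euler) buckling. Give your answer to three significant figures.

n ≈ 1.25

I = πd⁴/64 = π×6.64⁴/64 = 95.42 in⁴
Effective length L_e = K·L = 0.5 × 295 = 147.5 in
P_cr = π²EI / L_e² = π² × 1960×10³ × 95.42 / 147.5² = 8.484×10^4 lb
Factor of safety n = P_cr / P = 84.843 / 68.0 = 1.25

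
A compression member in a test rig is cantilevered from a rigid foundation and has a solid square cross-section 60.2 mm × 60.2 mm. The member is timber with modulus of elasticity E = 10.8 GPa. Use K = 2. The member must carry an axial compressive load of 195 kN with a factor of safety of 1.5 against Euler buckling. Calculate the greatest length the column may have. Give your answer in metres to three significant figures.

L_max ≈ 0.316 m

I = a⁴/12 = 60.2⁴/12 = 1.094×10^6 mm⁴
I = 1.094×10^-6 m⁴
Required critical load P_cr = n·P = 1.5 × 195 = 292.5 kN = 2.925×10^5 N
From P_cr = π²EI/(K·L)²:  L = (1/K)·√(π²EI/P_cr) = (1/2)·√(π²×1.08×10^10×1.094×10^-6/2.925×10^5)
L = 0.316 m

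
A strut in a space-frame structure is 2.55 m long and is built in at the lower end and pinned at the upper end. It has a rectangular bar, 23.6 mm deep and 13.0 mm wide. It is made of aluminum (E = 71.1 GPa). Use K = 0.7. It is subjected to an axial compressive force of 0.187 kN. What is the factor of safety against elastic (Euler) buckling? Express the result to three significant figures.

Buckling occurs about the weak axis: I_min = h·b³/12 with b = 13.0 mm (the shorter side).
I_min = 23.6×13.0³/12 = 4.321×10^3 mm⁴
I = 4.321×10^3 mm⁴ = 4.321×10^-9 m⁴
Effective length L_e = K·L = 0.7 × 2.55 = 1.785 m
P_cr = π²EI / L_e² = π² × 71.1×10⁹ × 4.321×10^-9 / 1.785² = 951.6 N
Factor of safety n = P_cr / P = 0.95160 / 0.187 = 5.09

n ≈ 5.09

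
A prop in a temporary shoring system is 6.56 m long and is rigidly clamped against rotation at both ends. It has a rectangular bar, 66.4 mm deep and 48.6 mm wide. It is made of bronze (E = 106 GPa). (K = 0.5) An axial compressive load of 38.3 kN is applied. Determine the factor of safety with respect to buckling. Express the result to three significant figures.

Buckling occurs about the weak axis: I_min = h·b³/12 with b = 48.6 mm (the shorter side).
I_min = 66.4×48.6³/12 = 6.352×10^5 mm⁴
I = 6.352×10^5 mm⁴ = 6.352×10^-7 m⁴
Effective length L_e = K·L = 0.5 × 6.56 = 3.280 m
P_cr = π²EI / L_e² = π² × 106×10⁹ × 6.352×10^-7 / 3.280² = 6.177×10^4 N
Factor of safety n = P_cr / P = 61.767 / 38.3 = 1.61

n ≈ 1.61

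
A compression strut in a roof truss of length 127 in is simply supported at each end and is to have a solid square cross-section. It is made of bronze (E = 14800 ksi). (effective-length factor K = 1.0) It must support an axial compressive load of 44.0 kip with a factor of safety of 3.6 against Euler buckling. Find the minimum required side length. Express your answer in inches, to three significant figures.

a ≈ 3.81 in

Required P_cr = n·P = 3.6 × 44.0 = 158.4 kip
L_e = K·L = 1 × 127 = 127.0 in
Required I = P_cr·L_e²/(π²E) = 1.584×10^5 × 127.0² / (π² × 1.48×10^7) = 17.49 in⁴
Solid square: I = a⁴/12  ⇒  a = (12I)^(1/4) = (12×17.49)^(1/4) = 3.81 in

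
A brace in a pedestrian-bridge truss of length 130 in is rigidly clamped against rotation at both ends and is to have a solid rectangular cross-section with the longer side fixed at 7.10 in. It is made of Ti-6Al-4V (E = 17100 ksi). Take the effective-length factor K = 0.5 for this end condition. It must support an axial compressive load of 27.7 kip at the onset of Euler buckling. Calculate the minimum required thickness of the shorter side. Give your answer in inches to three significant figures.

L_e = K·L = 0.5 × 130 = 65.00 in
Required I = P_cr·L_e²/(π²E) = 2.770×10^4 × 65.00² / (π² × 1.71×10^7) = 0.6934 in⁴
Rectangle, weak axis: I_min = h·b³/12 with h = 7.10 in fixed  ⇒  b = (12I/h)^(1/3) = 1.05 in

b ≈ 1.05 in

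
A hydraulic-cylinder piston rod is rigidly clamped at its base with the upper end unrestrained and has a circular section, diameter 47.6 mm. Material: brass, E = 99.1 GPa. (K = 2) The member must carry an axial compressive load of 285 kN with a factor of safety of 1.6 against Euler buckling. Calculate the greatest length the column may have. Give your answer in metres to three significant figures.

L_max ≈ 0.368 m

I = πd⁴/64 = π×47.6⁴/64 = 2.520×10^5 mm⁴
I = 2.520×10^-7 m⁴
Required critical load P_cr = n·P = 1.6 × 285 = 456.0 kN = 4.560×10^5 N
From P_cr = π²EI/(K·L)²:  L = (1/K)·√(π²EI/P_cr) = (1/2)·√(π²×9.91×10^10×2.520×10^-7/4.560×10^5)
L = 0.368 m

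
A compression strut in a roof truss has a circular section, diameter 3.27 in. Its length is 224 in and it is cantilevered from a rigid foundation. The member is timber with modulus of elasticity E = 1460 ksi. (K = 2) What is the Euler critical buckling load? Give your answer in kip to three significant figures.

I = πd⁴/64 = π×3.27⁴/64 = 5.613 in⁴
Effective length L_e = K·L = 2 × 224 = 448.0 in
P_cr = π²EI / L_e² = π² × 1460×10³ × 5.613 / 448.0² = 403.0 lb

P_cr ≈ 0.403 kip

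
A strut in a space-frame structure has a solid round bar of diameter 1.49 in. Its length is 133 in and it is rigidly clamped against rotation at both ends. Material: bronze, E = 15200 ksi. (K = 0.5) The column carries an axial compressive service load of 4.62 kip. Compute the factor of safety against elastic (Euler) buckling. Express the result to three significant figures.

n ≈ 1.78

I = πd⁴/64 = π×1.49⁴/64 = 0.2419 in⁴
Effective length L_e = K·L = 0.5 × 133 = 66.50 in
P_cr = π²EI / L_e² = π² × 15200×10³ × 0.2419 / 66.50² = 8.208×10^3 lb
Factor of safety n = P_cr / P = 8.2076 / 4.62 = 1.78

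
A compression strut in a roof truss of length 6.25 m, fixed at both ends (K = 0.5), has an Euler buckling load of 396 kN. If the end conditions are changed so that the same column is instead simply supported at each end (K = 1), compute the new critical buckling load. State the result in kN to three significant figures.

P_cr ≈ 99.0 kN

P_cr ∝ 1/K², so P_cr,new = P_cr,old × (K_old/K_new)² = 396 × (0.5/1)²
= 396 × 0.2500 = 99.0 kN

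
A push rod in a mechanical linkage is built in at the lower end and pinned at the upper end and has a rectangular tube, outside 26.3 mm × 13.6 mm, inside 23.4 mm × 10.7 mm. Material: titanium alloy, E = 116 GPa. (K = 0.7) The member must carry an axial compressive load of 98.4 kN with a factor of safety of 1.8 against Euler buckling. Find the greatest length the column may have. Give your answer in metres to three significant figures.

Weak-axis I_min = (h_o·b_o³ − h_i·b_i³)/12 with b_o = 13.6, b_i = 10.70 mm (shorter outer/inner sides).
I_min = (26.3×13.6³ − 23.40×10.70³)/12 = 3.124×10^3 mm⁴
I = 3.124×10^-9 m⁴
Required critical load P_cr = n·P = 1.8 × 98.4 = 177.1 kN = 1.771×10^5 N
From P_cr = π²EI/(K·L)²:  L = (1/K)·√(π²EI/P_cr) = (1/0.7)·√(π²×1.16×10^11×3.124×10^-9/1.771×10^5)
L = 0.203 m

L_max ≈ 0.203 m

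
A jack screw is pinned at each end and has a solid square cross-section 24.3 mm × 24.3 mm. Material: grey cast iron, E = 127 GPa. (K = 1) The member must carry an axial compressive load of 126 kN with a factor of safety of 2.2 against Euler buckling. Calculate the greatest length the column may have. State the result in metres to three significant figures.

I = a⁴/12 = 24.3⁴/12 = 2.906×10^4 mm⁴
I = 2.906×10^-8 m⁴
Required critical load P_cr = n·P = 2.2 × 126 = 277.2 kN = 2.772×10^5 N
From P_cr = π²EI/(K·L)²:  L = (1/K)·√(π²EI/P_cr) = (1/1)·√(π²×1.27×10^11×2.906×10^-8/2.772×10^5)
L = 0.362 m

L_max ≈ 0.362 m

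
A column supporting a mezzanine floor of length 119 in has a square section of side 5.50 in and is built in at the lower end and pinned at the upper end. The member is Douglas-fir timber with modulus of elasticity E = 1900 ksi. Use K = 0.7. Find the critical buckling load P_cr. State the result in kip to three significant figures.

P_cr ≈ 206 kip

I = a⁴/12 = 5.50⁴/12 = 76.26 in⁴
Effective length L_e = K·L = 0.7 × 119 = 83.30 in
P_cr = π²EI / L_e² = π² × 1900×10³ × 76.26 / 83.30² = 2.061×10^5 lb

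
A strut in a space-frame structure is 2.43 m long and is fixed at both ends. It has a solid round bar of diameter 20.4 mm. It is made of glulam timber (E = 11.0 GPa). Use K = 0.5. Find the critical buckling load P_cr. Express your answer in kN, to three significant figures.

P_cr ≈ 0.625 kN

I = πd⁴/64 = π×20.4⁴/64 = 8.501×10^3 mm⁴
I = 8.501×10^3 mm⁴ = 8.501×10^-9 m⁴
Effective length L_e = K·L = 0.5 × 2.43 = 1.215 m
P_cr = π²EI / L_e² = π² × 11.0×10⁹ × 8.501×10^-9 / 1.215² = 625.2 N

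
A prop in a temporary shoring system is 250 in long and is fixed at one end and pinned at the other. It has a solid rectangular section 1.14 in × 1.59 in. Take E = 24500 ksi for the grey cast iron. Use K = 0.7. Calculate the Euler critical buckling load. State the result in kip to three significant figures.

P_cr ≈ 1.55 kip

Buckling occurs about the weak axis: I_min = h·b³/12 with b = 1.14 in (the shorter side).
I_min = 1.59×1.14³/12 = 0.1963 in⁴
Effective length L_e = K·L = 0.7 × 250 = 175.0 in
P_cr = π²EI / L_e² = π² × 24500×10³ × 0.1963 / 175.0² = 1.550×10^3 lb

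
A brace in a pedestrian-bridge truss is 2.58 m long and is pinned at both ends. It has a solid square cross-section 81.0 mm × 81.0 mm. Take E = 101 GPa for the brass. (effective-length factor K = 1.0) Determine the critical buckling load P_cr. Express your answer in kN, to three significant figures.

I = a⁴/12 = 81.0⁴/12 = 3.587×10^6 mm⁴
I = 3.587×10^6 mm⁴ = 3.587×10^-6 m⁴
Effective length L_e = K·L = 1 × 2.58 = 2.580 m
P_cr = π²EI / L_e² = π² × 101×10⁹ × 3.587×10^-6 / 2.580² = 5.372×10^5 N

P_cr ≈ 537 kN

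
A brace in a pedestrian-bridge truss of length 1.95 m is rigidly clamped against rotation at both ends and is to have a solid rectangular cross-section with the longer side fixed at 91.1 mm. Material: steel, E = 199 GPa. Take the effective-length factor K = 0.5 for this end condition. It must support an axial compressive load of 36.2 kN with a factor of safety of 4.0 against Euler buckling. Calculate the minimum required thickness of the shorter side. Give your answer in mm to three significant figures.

Required P_cr = n·P = 4.0 × 36.2 = 144.8 kN
L_e = K·L = 0.5 × 1.95 = 0.9750 m
Required I = P_cr·L_e²/(π²E) = 1.448×10^5 × 0.9750² / (π² × 1.99×10^11) = 7.008×10^-8 m⁴
I_req = 7.008×10^4 mm⁴
Rectangle, weak axis: I_min = h·b³/12 with h = 91.1 mm fixed  ⇒  b = (12I/h)^(1/3) = 21.0 mm

b ≈ 21.0 mm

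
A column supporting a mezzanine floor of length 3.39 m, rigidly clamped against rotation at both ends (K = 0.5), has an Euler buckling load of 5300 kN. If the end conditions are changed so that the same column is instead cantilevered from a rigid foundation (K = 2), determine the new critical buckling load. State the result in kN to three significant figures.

P_cr ∝ 1/K², so P_cr,new = P_cr,old × (K_old/K_new)² = 5300 × (0.5/2)²
= 5300 × 0.06250 = 331 kN

P_cr ≈ 331 kN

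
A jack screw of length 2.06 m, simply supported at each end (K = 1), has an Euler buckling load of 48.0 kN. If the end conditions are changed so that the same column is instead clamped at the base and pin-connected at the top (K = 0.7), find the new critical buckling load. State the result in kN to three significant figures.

P_cr ≈ 98.0 kN

P_cr ∝ 1/K², so P_cr,new = P_cr,old × (K_old/K_new)² = 48.0 × (1/0.7)²
= 48.0 × 2.041 = 98.0 kN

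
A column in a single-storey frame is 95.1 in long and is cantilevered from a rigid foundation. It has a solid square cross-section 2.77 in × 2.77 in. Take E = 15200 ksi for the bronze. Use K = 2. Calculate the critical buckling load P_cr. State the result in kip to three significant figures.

P_cr ≈ 20.3 kip

I = a⁴/12 = 2.77⁴/12 = 4.906 in⁴
Effective length L_e = K·L = 2 × 95.1 = 190.2 in
P_cr = π²EI / L_e² = π² × 15200×10³ × 4.906 / 190.2² = 2.035×10^4 lb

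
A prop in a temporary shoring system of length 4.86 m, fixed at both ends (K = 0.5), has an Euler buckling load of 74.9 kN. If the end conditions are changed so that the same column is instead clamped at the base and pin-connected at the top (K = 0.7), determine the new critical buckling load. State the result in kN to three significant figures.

P_cr ≈ 38.2 kN

P_cr ∝ 1/K², so P_cr,new = P_cr,old × (K_old/K_new)² = 74.9 × (0.5/0.7)²
= 74.9 × 0.5102 = 38.2 kN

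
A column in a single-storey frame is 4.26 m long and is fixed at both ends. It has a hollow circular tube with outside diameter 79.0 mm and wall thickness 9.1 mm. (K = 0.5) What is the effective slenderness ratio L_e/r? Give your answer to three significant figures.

Inner diameter d_i = 79.0 − 2×9.1 = 60.80 mm
I = π(d_o⁴ − d_i⁴)/64 = π(79.0⁴ − 60.80⁴)/64 = 1.241×10^6 mm⁴
A = 1.998×10^3 mm²;  r_min = √(I/A) = √(1.241×10^6/1.998×10^3) = 24.92 mm
L_e = K·L = 0.5 × 4.26 m = 2.130 m = 2130.0 mm
λ = L_e / r_min = 2130.0 / 24.92 = 85.5

λ ≈ 85.5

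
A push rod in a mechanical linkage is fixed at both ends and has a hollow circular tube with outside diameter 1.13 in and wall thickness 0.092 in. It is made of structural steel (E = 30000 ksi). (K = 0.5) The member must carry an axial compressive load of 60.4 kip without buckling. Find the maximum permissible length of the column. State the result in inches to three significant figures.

L_max ≈ 28.3 in

Inner diameter d_i = 1.13 − 2×0.092 = 0.9460 in
I = π(d_o⁴ − d_i⁴)/64 = π(1.13⁴ − 0.9460⁴)/64 = 4.072×10^-2 in⁴
At the buckling limit P_cr = P = 6.040×10^4 lb
From P_cr = π²EI/(K·L)²:  L = (1/K)·√(π²EI/P_cr) = (1/0.5)·√(π²×3.00×10^7×4.072×10^-2/6.040×10^4)
L = 28.3 in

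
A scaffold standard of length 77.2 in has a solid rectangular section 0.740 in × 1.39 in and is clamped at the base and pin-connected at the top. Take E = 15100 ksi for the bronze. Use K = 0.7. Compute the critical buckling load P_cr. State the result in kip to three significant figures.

Buckling occurs about the weak axis: I_min = h·b³/12 with b = 0.740 in (the shorter side).
I_min = 1.39×0.740³/12 = 4.694×10^-2 in⁴
Effective length L_e = K·L = 0.7 × 77.2 = 54.04 in
P_cr = π²EI / L_e² = π² × 15100×10³ × 4.694×10^-2 / 54.04² = 2.395×10^3 lb

P_cr ≈ 2.40 kip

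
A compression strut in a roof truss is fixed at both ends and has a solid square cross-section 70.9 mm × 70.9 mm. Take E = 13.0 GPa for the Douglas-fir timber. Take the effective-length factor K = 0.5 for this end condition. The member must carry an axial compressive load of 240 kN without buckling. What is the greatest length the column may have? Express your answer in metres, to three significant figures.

I = a⁴/12 = 70.9⁴/12 = 2.106×10^6 mm⁴
I = 2.106×10^-6 m⁴
At the buckling limit P_cr = P = 2.400×10^5 N
From P_cr = π²EI/(K·L)²:  L = (1/K)·√(π²EI/P_cr) = (1/0.5)·√(π²×1.30×10^10×2.106×10^-6/2.400×10^5)
L = 2.12 m

L_max ≈ 2.12 m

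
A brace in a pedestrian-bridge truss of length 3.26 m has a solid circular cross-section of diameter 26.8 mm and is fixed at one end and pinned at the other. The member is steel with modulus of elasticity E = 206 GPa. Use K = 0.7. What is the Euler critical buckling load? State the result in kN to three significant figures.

I = πd⁴/64 = π×26.8⁴/64 = 2.532×10^4 mm⁴
I = 2.532×10^4 mm⁴ = 2.532×10^-8 m⁴
Effective length L_e = K·L = 0.7 × 3.26 = 2.282 m
P_cr = π²EI / L_e² = π² × 206×10⁹ × 2.532×10^-8 / 2.282² = 9.887×10^3 N

P_cr ≈ 9.89 kN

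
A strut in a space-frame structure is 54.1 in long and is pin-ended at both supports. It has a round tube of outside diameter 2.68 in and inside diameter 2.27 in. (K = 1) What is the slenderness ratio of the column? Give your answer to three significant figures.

λ ≈ 61.6

d_o = 2.68 in, d_i = 2.27 in
I = π(d_o⁴ − d_i⁴)/64 = π(2.68⁴ − 2.270⁴)/64 = 1.229 in⁴
A = 1.594 in²;  r_min = √(I/A) = √(1.229/1.594) = 0.8780 in
L_e = K·L = 1 × 54.1 = 54.10 in
λ = L_e / r_min = 54.100 / 0.8780 = 61.6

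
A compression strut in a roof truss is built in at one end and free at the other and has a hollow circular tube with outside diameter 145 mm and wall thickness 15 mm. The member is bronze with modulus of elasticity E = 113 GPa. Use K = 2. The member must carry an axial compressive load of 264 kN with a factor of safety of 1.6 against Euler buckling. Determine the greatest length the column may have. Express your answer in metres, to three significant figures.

Inner diameter d_i = 145 − 2×15 = 115.0 mm
I = π(d_o⁴ − d_i⁴)/64 = π(145⁴ − 115.0⁴)/64 = 1.311×10^7 mm⁴
I = 1.311×10^-5 m⁴
Required critical load P_cr = n·P = 1.6 × 264 = 422.4 kN = 4.224×10^5 N
From P_cr = π²EI/(K·L)²:  L = (1/K)·√(π²EI/P_cr) = (1/2)·√(π²×1.13×10^11×1.311×10^-5/4.224×10^5)
L = 2.94 m

L_max ≈ 2.94 m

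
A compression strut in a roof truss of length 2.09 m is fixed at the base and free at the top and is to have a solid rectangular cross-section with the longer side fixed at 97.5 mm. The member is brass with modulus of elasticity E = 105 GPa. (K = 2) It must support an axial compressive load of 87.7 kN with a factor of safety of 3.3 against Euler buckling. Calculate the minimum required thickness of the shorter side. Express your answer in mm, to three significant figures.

Required P_cr = n·P = 3.3 × 87.7 = 289.4 kN
L_e = K·L = 2 × 2.09 = 4.180 m
Required I = P_cr·L_e²/(π²E) = 2.894×10^5 × 4.180² / (π² × 1.05×10^11) = 4.880×10^-6 m⁴
I_req = 4.880×10^6 mm⁴
Rectangle, weak axis: I_min = h·b³/12 with h = 97.5 mm fixed  ⇒  b = (12I/h)^(1/3) = 84.4 mm

b ≈ 84.4 mm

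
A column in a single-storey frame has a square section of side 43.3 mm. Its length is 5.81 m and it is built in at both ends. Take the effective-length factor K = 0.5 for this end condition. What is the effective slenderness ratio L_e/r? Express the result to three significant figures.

λ ≈ 232

For a square r = a/√12 = 43.3/√12 = 12.50 mm
L_e = K·L = 0.5 × 5.81 m = 2.905 m = 2905.0 mm
λ = L_e / r_min = 2905.0 / 12.50 = 232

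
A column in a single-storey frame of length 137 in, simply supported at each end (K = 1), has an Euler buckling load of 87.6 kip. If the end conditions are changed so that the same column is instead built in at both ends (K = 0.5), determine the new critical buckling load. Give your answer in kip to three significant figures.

P_cr ∝ 1/K², so P_cr,new = P_cr,old × (K_old/K_new)² = 87.6 × (1/0.5)²
= 87.6 × 4.000 = 350 kip

P_cr ≈ 350 kip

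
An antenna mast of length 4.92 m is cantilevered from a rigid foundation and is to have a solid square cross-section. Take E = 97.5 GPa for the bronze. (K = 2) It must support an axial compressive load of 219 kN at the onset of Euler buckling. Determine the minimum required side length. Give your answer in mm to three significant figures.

a ≈ 128 mm

L_e = K·L = 2 × 4.92 = 9.840 m
Required I = P_cr·L_e²/(π²E) = 2.190×10^5 × 9.840² / (π² × 9.75×10^10) = 2.204×10^-5 m⁴
I_req = 2.204×10^7 mm⁴
Solid square: I = a⁴/12  ⇒  a = (12I)^(1/4) = (12×2.204×10^7)^(1/4) = 128 mm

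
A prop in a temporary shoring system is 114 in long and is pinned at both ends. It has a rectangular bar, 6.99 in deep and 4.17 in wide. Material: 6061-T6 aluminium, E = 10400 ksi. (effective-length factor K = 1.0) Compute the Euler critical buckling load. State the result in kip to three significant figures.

Buckling occurs about the weak axis: I_min = h·b³/12 with b = 4.17 in (the shorter side).
I_min = 6.99×4.17³/12 = 42.24 in⁴
Effective length L_e = K·L = 1 × 114 = 114.0 in
P_cr = π²EI / L_e² = π² × 10400×10³ × 42.24 / 114.0² = 3.336×10^5 lb

P_cr ≈ 334 kip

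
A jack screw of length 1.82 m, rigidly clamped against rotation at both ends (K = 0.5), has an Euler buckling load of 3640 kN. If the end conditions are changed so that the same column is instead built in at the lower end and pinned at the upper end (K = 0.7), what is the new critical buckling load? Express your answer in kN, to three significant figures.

P_cr ∝ 1/K², so P_cr,new = P_cr,old × (K_old/K_new)² = 3640 × (0.5/0.7)²
= 3640 × 0.5102 = 1860 kN

P_cr ≈ 1860 kN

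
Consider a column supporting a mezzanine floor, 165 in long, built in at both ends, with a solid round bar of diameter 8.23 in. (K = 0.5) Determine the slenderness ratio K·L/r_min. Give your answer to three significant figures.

For a solid circle r = d/4 = 8.23/4 = 2.058 in
L_e = K·L = 0.5 × 165 = 82.50 in
λ = L_e / r_min = 82.500 / 2.058 = 40.1

λ ≈ 40.1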